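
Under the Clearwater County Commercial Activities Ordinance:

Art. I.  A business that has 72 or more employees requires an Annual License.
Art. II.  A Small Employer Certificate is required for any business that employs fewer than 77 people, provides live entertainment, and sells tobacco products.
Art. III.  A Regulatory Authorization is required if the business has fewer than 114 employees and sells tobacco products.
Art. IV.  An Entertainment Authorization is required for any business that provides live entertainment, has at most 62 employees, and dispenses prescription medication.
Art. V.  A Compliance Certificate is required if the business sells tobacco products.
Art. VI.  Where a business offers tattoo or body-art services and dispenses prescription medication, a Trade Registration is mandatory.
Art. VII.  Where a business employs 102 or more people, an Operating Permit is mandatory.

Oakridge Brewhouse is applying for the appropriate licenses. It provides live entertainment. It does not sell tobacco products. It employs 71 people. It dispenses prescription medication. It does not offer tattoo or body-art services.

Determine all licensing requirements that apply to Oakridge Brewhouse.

Art. I. employees 71 < 72 → Annual License not required.
Art. II. employees 71 < 77; provides live entertainment; does not sell tobacco products → Small Employer Certificate not required.
Art. III. employees 71 < 114; does not sell tobacco products → Regulatory Authorization not required.
Art. IV. provides live entertainment; employees 71 > 62; dispenses prescription medication → Entertainment Authorization not required.
Art. V. does not sell tobacco products → Compliance Certificate not required.
Art. VI. does not offer tattoo or body-art services; dispenses prescription medication → Trade Registration not required.
Art. VII. employees 71 < 102 → Operating Permit not required.

None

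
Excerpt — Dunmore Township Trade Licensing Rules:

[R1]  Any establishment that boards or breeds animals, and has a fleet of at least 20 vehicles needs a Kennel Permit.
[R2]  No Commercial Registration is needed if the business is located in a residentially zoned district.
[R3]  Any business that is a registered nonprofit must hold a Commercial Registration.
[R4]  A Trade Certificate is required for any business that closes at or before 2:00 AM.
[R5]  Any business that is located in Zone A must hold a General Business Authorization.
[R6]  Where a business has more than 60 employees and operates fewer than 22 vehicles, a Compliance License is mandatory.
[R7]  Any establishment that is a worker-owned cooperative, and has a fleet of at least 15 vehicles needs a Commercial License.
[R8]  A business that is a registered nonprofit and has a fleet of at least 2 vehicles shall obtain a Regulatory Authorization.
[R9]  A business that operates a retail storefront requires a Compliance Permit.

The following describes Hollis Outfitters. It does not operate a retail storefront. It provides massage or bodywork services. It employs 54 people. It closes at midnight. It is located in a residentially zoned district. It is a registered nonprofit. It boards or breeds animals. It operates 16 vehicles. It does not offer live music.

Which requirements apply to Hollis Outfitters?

[R1] boards or breeds animals; vehicles 16 < 20 → Kennel Permit not required.
[R2] is located in a residentially zoned district → exempt from Commercial Registration.
[R3] is a registered nonprofit → Commercial Registration required.
[R4] closes midnight, at/before 2:00 AM → Trade Certificate required.
[R5] is located in a residentially zoned district (not: is located in Zone A) → General Business Authorization not required.
[R6] employees 54 ≤ 60; vehicles 16 < 22 → Compliance License not required.
[R7] is a registered nonprofit (not: is a worker-owned cooperative); vehicles 16 ≥ 15 → Commercial License not required.
[R8] is a registered nonprofit; vehicles 16 ≥ 2 → Regulatory Authorization required.
[R9] does not operate a retail storefront → Compliance Permit not required.

Regulatory Authorization, Trade Certificate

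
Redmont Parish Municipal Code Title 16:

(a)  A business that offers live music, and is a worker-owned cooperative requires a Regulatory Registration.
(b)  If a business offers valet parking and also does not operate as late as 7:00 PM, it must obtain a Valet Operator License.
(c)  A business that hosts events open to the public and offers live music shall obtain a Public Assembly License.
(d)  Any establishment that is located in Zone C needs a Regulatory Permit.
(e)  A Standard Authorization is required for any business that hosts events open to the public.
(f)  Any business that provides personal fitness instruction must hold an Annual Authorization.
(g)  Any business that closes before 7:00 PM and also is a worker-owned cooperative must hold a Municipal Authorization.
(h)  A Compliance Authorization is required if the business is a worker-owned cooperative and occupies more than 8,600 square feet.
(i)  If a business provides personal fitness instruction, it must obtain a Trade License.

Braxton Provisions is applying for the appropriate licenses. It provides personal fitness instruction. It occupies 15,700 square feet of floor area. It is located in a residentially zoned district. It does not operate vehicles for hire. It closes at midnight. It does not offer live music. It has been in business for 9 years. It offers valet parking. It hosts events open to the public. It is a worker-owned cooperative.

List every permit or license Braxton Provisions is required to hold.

(a) does not offer live music; is a worker-owned cooperative → Regulatory Registration not required.
(b) offers valet parking; closes midnight, after 7:00 PM → Valet Operator License not required.
(c) hosts events open to the public; does not offer live music → Public Assembly License not required.
(d) is located in a residentially zoned district (not: is located in Zone C) → Regulatory Permit not required.
(e) hosts events open to the public → Standard Authorization required.
(f) provides personal fitness instruction → Annual Authorization required.
(g) closes midnight, after 7:00 PM; is a worker-owned cooperative → Municipal Authorization not required.
(h) is a worker-owned cooperative; floor area 15,700 square feet > 8,600 square feet → Compliance Authorization required.
(i) provides personal fitness instruction → Trade License required.

Annual Authorization, Compliance Authorization, Standard Authorization, Trade License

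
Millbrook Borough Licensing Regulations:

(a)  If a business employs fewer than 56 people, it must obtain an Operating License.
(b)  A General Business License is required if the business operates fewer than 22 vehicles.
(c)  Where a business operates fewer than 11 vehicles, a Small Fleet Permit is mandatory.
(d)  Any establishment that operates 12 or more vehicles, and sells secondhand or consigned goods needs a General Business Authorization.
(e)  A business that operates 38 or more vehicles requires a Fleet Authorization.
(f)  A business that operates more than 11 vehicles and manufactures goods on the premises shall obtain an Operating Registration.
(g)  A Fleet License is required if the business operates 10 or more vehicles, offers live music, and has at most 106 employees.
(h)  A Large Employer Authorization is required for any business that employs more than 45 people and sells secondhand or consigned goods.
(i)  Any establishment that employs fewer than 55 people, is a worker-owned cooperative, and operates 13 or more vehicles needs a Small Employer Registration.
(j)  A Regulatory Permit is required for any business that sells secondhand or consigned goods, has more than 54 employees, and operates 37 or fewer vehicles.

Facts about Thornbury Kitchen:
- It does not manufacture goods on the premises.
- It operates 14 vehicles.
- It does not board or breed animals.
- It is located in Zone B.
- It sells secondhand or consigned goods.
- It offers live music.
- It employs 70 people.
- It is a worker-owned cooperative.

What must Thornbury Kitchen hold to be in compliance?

Fleet License, General Business Authorization, General Business License, Large Employer Authorization, Regulatory Permit

(a) employees 70 ≥ 56 → Operating License not required.
(b) vehicles 14 < 22 → General Business License required.
(c) vehicles 14 ≥ 11 → Small Fleet Permit not required.
(d) vehicles 14 ≥ 12; sells secondhand or consigned goods → General Business Authorization required.
(e) vehicles 14 < 38 → Fleet Authorization not required.
(f) vehicles 14 > 11; does not manufacture goods on the premises → Operating Registration not required.
(g) vehicles 14 ≥ 10; offers live music; employees 70 ≤ 106 → Fleet License required.
(h) employees 70 > 45; sells secondhand or consigned goods → Large Employer Authorization required.
(i) employees 70 ≥ 55; is a worker-owned cooperative; vehicles 14 ≥ 13 → Small Employer Registration not required.
(j) sells secondhand or consigned goods; employees 70 > 54; vehicles 14 ≤ 37 → Regulatory Permit required.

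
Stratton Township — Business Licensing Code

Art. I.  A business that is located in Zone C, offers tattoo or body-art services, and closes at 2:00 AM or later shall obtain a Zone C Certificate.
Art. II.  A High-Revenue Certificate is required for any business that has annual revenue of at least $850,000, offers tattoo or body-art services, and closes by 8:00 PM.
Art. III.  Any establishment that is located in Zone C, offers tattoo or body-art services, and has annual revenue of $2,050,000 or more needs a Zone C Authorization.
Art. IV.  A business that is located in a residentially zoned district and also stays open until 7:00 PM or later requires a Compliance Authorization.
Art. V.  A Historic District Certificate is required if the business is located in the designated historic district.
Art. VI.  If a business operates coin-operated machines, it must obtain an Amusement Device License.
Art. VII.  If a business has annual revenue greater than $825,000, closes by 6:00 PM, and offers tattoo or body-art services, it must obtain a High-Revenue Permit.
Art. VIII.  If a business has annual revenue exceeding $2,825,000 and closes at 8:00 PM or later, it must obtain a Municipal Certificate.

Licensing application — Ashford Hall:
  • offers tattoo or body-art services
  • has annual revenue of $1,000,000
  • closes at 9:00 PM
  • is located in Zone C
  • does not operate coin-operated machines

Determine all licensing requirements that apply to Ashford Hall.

None

Art. I. is located in Zone C; offers tattoo or body-art services; closes 9:00 PM, at/before 2:00 AM → Zone C Certificate not required.
Art. II. revenue $1,000,000 ≥ $850,000; offers tattoo or body-art services; closes 9:00 PM, after 8:00 PM → High-Revenue Certificate not required.
Art. III. is located in Zone C; offers tattoo or body-art services; revenue $1,000,000 < $2,050,000 → Zone C Authorization not required.
Art. IV. is located in Zone C (not: is located in a residentially zoned district); closes 9:00 PM, after 7:00 PM → Compliance Authorization not required.
Art. V. is located in Zone C (not: is located in the designated historic district) → Historic District Certificate not required.
Art. VI. does not operate coin-operated machines → Amusement Device License not required.
Art. VII. revenue $1,000,000 > $825,000; closes 9:00 PM, after 6:00 PM; offers tattoo or body-art services → High-Revenue Permit not required.
Art. VIII. revenue $1,000,000 ≤ $2,825,000; closes 9:00 PM, after 8:00 PM → Municipal Certificate not required.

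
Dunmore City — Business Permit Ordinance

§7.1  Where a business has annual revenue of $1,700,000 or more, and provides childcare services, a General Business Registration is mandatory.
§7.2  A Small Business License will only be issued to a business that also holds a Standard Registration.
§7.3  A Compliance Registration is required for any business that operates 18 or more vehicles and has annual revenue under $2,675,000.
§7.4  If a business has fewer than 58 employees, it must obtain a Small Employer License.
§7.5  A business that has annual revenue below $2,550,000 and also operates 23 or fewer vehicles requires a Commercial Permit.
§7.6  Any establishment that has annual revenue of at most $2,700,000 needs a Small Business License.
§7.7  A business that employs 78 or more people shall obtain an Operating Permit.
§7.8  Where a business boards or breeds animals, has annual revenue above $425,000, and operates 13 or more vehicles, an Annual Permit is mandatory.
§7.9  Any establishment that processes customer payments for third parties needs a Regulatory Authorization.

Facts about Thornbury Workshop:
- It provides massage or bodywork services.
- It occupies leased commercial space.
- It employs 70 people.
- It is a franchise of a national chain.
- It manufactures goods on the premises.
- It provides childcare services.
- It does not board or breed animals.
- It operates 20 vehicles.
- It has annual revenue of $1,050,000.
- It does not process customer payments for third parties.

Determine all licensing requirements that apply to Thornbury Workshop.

Commercial Permit, Compliance Registration, Small Business License, Standard Registration

§7.1 revenue $1,050,000 < $1,700,000; provides childcare services → General Business Registration not required.
§7.2 Small Business License is required → Standard Registration also required.
§7.3 vehicles 20 ≥ 18; revenue $1,050,000 < $2,675,000 → Compliance Registration required.
§7.4 employees 70 ≥ 58 → Small Employer License not required.
§7.5 revenue $1,050,000 < $2,550,000; vehicles 20 ≤ 23 → Commercial Permit required.
§7.6 revenue $1,050,000 ≤ $2,700,000 → Small Business License required.
§7.7 employees 70 < 78 → Operating Permit not required.
§7.8 does not board or breed animals; revenue $1,050,000 > $425,000; vehicles 20 ≥ 13 → Annual Permit not required.
§7.9 does not process customer payments for third parties → Regulatory Authorization not required.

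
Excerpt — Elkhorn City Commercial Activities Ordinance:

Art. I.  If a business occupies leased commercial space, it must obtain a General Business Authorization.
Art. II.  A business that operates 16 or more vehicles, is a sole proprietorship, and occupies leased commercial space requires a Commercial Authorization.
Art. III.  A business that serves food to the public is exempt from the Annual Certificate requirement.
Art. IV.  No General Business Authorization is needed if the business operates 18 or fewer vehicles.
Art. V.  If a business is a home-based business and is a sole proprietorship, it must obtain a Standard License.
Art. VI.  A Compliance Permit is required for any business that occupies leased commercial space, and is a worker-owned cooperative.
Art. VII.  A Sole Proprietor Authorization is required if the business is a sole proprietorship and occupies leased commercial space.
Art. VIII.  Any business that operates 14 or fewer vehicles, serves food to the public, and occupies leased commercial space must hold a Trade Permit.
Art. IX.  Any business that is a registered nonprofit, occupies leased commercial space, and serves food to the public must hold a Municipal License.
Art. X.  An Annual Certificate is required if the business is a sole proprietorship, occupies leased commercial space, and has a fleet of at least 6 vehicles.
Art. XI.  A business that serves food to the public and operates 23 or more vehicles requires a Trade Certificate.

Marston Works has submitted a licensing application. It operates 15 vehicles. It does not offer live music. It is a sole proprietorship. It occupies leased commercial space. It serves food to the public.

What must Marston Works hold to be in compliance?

Sole Proprietor Authorization

Art. I. occupies leased commercial space → General Business Authorization required.
Art. II. vehicles 15 < 16; is a sole proprietorship; occupies leased commercial space → Commercial Authorization not required.
Art. III. serves food to the public → exempt from Annual Certificate.
Art. IV. vehicles 15 ≤ 18 → exempt from General Business Authorization.
Art. V. occupies leased commercial space (not: is a home-based business); is a sole proprietorship → Standard License not required.
Art. VI. occupies leased commercial space; is a sole proprietorship (not: is a worker-owned cooperative) → Compliance Permit not required.
Art. VII. is a sole proprietorship; occupies leased commercial space → Sole Proprietor Authorization required.
Art. VIII. vehicles 15 > 14; serves food to the public; occupies leased commercial space → Trade Permit not required.
Art. IX. is a sole proprietorship (not: is a registered nonprofit); occupies leased commercial space; serves food to the public → Municipal License not required.
Art. X. is a sole proprietorship; occupies leased commercial space; vehicles 15 ≥ 6 → Annual Certificate required.
Art. XI. serves food to the public; vehicles 15 < 23 → Trade Certificate not required.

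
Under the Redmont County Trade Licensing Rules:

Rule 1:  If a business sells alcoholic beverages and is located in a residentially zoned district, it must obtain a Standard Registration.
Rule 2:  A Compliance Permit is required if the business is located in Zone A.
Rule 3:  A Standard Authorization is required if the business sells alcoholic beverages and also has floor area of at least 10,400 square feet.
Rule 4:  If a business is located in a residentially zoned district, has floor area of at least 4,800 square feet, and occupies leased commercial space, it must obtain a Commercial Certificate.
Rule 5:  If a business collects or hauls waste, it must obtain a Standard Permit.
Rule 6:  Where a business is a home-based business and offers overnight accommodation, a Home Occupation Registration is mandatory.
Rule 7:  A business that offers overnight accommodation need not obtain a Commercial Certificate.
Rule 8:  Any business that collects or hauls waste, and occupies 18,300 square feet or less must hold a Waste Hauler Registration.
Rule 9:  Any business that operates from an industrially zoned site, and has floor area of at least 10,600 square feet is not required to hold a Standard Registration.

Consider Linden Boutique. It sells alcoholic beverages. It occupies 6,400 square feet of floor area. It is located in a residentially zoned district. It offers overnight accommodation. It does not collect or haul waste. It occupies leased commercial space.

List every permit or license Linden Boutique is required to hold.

Rule 1: sells alcoholic beverages; is located in a residentially zoned district → Standard Registration required.
Rule 2: is located in a residentially zoned district (not: is located in Zone A) → Compliance Permit not required.
Rule 3: sells alcoholic beverages; floor area 6,400 square feet < 10,400 square feet → Standard Authorization not required.
Rule 4: is located in a residentially zoned district; floor area 6,400 square feet ≥ 4,800 square feet; occupies leased commercial space → Commercial Certificate required.
Rule 5: does not collect or haul waste → Standard Permit not required.
Rule 6: occupies leased commercial space (not: is a home-based business); offers overnight accommodation → Home Occupation Registration not required.
Rule 7: offers overnight accommodation → exempt from Commercial Certificate.
Rule 8: does not collect or haul waste; floor area 6,400 square feet ≤ 18,300 square feet → Waste Hauler Registration not required.
Rule 9: occupies leased commercial space (not: operates from an industrially zoned site); floor area 6,400 square feet < 10,600 square feet → Standard Registration exemption does not apply.

Standard Registration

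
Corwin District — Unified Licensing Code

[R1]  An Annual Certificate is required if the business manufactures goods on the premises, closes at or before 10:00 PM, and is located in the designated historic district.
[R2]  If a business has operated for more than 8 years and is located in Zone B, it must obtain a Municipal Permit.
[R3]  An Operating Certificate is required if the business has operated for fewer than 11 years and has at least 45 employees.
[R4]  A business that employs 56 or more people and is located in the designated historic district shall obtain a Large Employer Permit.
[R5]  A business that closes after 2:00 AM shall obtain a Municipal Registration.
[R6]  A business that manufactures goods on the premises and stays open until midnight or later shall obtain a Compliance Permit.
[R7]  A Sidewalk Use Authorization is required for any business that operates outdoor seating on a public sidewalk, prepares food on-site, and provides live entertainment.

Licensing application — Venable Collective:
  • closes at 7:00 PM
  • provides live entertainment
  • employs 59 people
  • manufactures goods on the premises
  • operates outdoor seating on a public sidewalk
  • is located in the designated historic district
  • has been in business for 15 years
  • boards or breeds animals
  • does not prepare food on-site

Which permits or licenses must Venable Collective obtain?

[R1] manufactures goods on the premises; closes 7:00 PM, at/before 10:00 PM; is located in the designated historic district → Annual Certificate required.
[R2] years in business 15 > 8; is located in the designated historic district (not: is located in Zone B) → Municipal Permit not required.
[R3] years in business 15 ≥ 11; employees 59 ≥ 45 → Operating Certificate not required.
[R4] employees 59 ≥ 56; is located in the designated historic district → Large Employer Permit required.
[R5] closes 7:00 PM, at/before 2:00 AM → Municipal Registration not required.
[R6] manufactures goods on the premises; closes 7:00 PM, at/before midnight → Compliance Permit not required.
[R7] operates outdoor seating on a public sidewalk; does not prepare food on-site; provides live entertainment → Sidewalk Use Authorization not required.

Annual Certificate, Large Employer Permit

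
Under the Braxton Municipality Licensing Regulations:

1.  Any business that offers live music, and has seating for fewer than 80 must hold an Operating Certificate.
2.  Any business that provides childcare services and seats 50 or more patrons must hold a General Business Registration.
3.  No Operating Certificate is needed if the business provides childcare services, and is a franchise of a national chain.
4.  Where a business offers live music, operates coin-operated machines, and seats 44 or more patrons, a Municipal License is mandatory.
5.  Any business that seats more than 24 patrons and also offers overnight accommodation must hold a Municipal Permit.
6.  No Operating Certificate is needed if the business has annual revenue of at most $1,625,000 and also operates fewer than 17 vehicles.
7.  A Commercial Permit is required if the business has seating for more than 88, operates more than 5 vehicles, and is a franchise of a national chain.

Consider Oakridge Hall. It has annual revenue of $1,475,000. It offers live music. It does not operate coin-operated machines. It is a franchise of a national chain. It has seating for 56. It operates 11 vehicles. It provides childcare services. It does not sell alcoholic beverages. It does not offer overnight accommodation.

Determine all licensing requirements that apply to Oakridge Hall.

General Business Registration

1. offers live music; seating 56 < 80 → Operating Certificate required.
2. provides childcare services; seating 56 ≥ 50 → General Business Registration required.
3. provides childcare services; is a franchise of a national chain → exempt from Operating Certificate.
4. offers live music; does not operate coin-operated machines; seating 56 ≥ 44 → Municipal License not required.
5. seating 56 > 24; does not offer overnight accommodation → Municipal Permit not required.
6. revenue $1,475,000 ≤ $1,625,000; vehicles 11 < 17 → exempt from Operating Certificate.
7. seating 56 ≤ 88; vehicles 11 > 5; is a franchise of a national chain → Commercial Permit not required.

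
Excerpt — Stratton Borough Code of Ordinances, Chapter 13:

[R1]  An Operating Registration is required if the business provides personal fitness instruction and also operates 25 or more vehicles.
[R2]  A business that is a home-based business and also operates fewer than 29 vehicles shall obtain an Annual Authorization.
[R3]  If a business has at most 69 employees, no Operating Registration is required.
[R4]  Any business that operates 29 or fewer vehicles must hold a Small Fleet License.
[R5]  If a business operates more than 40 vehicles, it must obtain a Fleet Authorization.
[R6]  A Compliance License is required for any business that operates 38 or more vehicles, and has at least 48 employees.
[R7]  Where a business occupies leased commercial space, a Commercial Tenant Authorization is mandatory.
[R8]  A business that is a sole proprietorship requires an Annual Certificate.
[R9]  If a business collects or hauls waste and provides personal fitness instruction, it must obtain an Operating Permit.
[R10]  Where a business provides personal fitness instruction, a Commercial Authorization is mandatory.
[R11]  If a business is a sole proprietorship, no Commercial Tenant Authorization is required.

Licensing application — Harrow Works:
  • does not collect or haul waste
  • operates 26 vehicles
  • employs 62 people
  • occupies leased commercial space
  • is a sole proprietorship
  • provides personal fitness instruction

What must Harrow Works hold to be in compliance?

Annual Certificate, Commercial Authorization, Small Fleet License

[R1] provides personal fitness instruction; vehicles 26 ≥ 25 → Operating Registration required.
[R2] occupies leased commercial space (not: is a home-based business); vehicles 26 < 29 → Annual Authorization not required.
[R3] employees 62 ≤ 69 → exempt from Operating Registration.
[R4] vehicles 26 ≤ 29 → Small Fleet License required.
[R5] vehicles 26 ≤ 40 → Fleet Authorization not required.
[R6] vehicles 26 < 38; employees 62 ≥ 48 → Compliance License not required.
[R7] occupies leased commercial space → Commercial Tenant Authorization required.
[R8] is a sole proprietorship → Annual Certificate required.
[R9] does not collect or haul waste; provides personal fitness instruction → Operating Permit not required.
[R10] provides personal fitness instruction → Commercial Authorization required.
[R11] is a sole proprietorship → exempt from Commercial Tenant Authorization.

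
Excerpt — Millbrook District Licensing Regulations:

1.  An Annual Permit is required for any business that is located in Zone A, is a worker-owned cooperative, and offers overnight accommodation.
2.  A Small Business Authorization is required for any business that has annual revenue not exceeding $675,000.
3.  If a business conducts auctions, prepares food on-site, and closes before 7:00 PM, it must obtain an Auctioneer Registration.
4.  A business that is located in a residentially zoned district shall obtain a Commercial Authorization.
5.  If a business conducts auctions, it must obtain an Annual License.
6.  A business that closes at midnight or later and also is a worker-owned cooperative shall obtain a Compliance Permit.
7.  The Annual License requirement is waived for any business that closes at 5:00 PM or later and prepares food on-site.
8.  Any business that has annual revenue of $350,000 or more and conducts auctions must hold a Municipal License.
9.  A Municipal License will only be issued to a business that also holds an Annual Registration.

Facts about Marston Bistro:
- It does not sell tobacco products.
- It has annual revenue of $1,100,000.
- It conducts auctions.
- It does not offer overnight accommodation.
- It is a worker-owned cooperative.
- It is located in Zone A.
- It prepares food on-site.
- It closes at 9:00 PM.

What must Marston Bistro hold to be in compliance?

Annual Registration, Municipal License

1. is located in Zone A; is a worker-owned cooperative; does not offer overnight accommodation → Annual Permit not required.
2. revenue $1,100,000 > $675,000 → Small Business Authorization not required.
3. conducts auctions; prepares food on-site; closes 9:00 PM, after 7:00 PM → Auctioneer Registration not required.
4. is located in Zone A (not: is located in a residentially zoned district) → Commercial Authorization not required.
5. conducts auctions → Annual License required.
6. closes 9:00 PM, at/before midnight; is a worker-owned cooperative → Compliance Permit not required.
7. closes 9:00 PM, after 5:00 PM; prepares food on-site → exempt from Annual License.
8. revenue $1,100,000 ≥ $350,000; conducts auctions → Municipal License required.
9. Municipal License is required → Annual Registration also required.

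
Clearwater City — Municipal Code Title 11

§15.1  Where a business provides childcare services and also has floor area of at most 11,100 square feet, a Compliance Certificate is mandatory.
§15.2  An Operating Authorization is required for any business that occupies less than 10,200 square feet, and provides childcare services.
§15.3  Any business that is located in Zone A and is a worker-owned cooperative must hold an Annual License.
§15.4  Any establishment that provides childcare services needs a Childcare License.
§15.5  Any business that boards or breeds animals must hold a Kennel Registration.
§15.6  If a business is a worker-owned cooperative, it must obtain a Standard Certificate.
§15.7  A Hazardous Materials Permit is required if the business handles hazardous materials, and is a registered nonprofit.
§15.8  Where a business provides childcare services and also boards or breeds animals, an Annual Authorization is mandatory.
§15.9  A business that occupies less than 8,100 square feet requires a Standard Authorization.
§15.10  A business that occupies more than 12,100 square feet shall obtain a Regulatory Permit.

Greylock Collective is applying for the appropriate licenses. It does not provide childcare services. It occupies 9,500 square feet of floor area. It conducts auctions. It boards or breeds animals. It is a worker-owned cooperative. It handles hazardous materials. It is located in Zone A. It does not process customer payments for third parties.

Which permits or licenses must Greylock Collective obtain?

§15.1 does not provide childcare services; floor area 9,500 square feet ≤ 11,100 square feet → Compliance Certificate not required.
§15.2 floor area 9,500 square feet < 10,200 square feet; does not provide childcare services → Operating Authorization not required.
§15.3 is located in Zone A; is a worker-owned cooperative → Annual License required.
§15.4 does not provide childcare services → Childcare License not required.
§15.5 boards or breeds animals → Kennel Registration required.
§15.6 is a worker-owned cooperative → Standard Certificate required.
§15.7 handles hazardous materials; is a worker-owned cooperative (not: is a registered nonprofit) → Hazardous Materials Permit not required.
§15.8 does not provide childcare services; boards or breeds animals → Annual Authorization not required.
§15.9 floor area 9,500 square feet ≥ 8,100 square feet → Standard Authorization not required.
§15.10 floor area 9,500 square feet ≤ 12,100 square feet → Regulatory Permit not required.

Annual License, Kennel Registration, Standard Certificate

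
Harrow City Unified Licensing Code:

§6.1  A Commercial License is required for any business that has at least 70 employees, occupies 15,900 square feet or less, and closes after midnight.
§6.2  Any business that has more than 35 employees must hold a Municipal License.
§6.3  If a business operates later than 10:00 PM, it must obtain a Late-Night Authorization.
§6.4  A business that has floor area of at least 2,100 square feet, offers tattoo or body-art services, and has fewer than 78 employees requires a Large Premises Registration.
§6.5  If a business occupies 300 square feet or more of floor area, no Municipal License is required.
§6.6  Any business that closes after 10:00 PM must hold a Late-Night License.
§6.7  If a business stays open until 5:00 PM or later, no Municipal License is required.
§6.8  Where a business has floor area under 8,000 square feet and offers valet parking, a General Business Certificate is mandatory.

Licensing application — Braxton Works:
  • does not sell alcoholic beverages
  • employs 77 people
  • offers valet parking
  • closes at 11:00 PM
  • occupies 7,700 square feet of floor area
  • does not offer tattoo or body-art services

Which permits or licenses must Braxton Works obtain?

§6.1 employees 77 ≥ 70; floor area 7,700 square feet ≤ 15,900 square feet; closes 11:00 PM, at/before midnight → Commercial License not required.
§6.2 employees 77 > 35 → Municipal License required.
§6.3 closes 11:00 PM, after 10:00 PM → Late-Night Authorization required.
§6.4 floor area 7,700 square feet ≥ 2,100 square feet; does not offer tattoo or body-art services; employees 77 < 78 → Large Premises Registration not required.
§6.5 floor area 7,700 square feet ≥ 300 square feet → exempt from Municipal License.
§6.6 closes 11:00 PM, after 10:00 PM → Late-Night License required.
§6.7 closes 11:00 PM, after 5:00 PM → exempt from Municipal License.
§6.8 floor area 7,700 square feet < 8,000 square feet; offers valet parking → General Business Certificate required.

General Business Certificate, Late-Night Authorization, Late-Night License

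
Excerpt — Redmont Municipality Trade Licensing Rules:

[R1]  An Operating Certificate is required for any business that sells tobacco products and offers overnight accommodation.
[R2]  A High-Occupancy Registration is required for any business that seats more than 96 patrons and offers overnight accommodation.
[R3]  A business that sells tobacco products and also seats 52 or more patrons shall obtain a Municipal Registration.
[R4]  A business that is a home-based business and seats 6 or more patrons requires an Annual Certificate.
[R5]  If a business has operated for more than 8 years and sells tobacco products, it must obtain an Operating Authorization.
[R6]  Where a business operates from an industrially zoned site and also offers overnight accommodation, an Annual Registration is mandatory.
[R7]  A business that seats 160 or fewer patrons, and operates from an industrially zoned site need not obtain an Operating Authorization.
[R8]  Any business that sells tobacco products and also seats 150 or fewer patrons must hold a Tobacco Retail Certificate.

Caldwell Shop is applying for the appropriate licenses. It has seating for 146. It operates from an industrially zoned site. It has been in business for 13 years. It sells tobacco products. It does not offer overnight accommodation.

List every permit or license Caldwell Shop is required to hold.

Municipal Registration, Tobacco Retail Certificate

[R1] sells tobacco products; does not offer overnight accommodation → Operating Certificate not required.
[R2] seating 146 > 96; does not offer overnight accommodation → High-Occupancy Registration not required.
[R3] sells tobacco products; seating 146 ≥ 52 → Municipal Registration required.
[R4] operates from an industrially zoned site (not: is a home-based business); seating 146 ≥ 6 → Annual Certificate not required.
[R5] years in business 13 > 8; sells tobacco products → Operating Authorization required.
[R6] operates from an industrially zoned site; does not offer overnight accommodation → Annual Registration not required.
[R7] seating 146 ≤ 160; operates from an industrially zoned site → exempt from Operating Authorization.
[R8] sells tobacco products; seating 146 ≤ 150 → Tobacco Retail Certificate required.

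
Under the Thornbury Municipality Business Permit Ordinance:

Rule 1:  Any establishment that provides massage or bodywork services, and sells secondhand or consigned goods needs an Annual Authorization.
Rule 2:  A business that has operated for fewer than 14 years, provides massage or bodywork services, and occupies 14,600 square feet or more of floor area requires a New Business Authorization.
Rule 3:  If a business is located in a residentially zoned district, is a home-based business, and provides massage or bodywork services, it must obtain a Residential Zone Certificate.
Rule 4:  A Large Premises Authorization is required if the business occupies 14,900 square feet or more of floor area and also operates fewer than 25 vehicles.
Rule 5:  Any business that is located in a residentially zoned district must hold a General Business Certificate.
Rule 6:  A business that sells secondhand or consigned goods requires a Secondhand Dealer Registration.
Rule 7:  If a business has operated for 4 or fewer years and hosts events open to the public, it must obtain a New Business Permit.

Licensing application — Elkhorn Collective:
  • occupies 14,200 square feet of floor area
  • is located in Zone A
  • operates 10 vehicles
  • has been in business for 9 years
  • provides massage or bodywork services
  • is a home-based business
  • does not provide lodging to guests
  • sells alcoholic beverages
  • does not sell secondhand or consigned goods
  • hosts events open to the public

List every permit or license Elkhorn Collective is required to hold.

None

Rule 1: provides massage or bodywork services; does not sell secondhand or consigned goods → Annual Authorization not required.
Rule 2: years in business 9 < 14; provides massage or bodywork services; floor area 14,200 square feet < 14,600 square feet → New Business Authorization not required.
Rule 3: is located in Zone A (not: is located in a residentially zoned district); is a home-based business; provides massage or bodywork services → Residential Zone Certificate not required.
Rule 4: floor area 14,200 square feet < 14,900 square feet; vehicles 10 < 25 → Large Premises Authorization not required.
Rule 5: is located in Zone A (not: is located in a residentially zoned district) → General Business Certificate not required.
Rule 6: does not sell secondhand or consigned goods → Secondhand Dealer Registration not required.
Rule 7: years in business 9 > 4; hosts events open to the public → New Business Permit not required.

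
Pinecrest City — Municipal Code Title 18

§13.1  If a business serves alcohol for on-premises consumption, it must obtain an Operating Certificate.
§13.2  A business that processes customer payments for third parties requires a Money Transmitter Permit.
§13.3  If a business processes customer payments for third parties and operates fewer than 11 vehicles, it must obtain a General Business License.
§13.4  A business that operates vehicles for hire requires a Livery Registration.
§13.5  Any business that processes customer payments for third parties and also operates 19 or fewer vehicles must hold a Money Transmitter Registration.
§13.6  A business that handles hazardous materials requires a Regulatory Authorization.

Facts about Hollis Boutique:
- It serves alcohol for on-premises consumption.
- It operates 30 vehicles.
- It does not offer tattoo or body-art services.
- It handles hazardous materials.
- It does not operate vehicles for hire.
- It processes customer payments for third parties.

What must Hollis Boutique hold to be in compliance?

Money Transmitter Permit, Operating Certificate, Regulatory Authorization

§13.1 serves alcohol for on-premises consumption → Operating Certificate required.
§13.2 processes customer payments for third parties → Money Transmitter Permit required.
§13.3 processes customer payments for third parties; vehicles 30 ≥ 11 → General Business License not required.
§13.4 does not operate vehicles for hire → Livery Registration not required.
§13.5 processes customer payments for third parties; vehicles 30 > 19 → Money Transmitter Registration not required.
§13.6 handles hazardous materials → Regulatory Authorization required.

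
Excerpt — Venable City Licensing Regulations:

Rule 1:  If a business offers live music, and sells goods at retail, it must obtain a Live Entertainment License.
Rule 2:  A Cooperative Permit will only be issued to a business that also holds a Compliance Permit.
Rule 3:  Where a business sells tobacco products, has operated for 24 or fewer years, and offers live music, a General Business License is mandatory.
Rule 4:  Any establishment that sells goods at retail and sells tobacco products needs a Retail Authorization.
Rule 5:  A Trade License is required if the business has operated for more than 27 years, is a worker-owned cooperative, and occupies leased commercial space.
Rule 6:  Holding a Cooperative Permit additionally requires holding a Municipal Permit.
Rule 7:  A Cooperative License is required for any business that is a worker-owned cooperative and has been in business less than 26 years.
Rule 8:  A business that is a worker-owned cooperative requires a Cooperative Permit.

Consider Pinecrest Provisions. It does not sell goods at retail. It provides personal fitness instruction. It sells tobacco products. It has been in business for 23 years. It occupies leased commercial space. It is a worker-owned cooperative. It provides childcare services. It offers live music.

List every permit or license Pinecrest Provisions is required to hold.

Compliance Permit, Cooperative License, Cooperative Permit, General Business License, Municipal Permit

Rule 1: offers live music; does not sell goods at retail → Live Entertainment License not required.
Rule 2: Cooperative Permit is required → Compliance Permit also required.
Rule 3: sells tobacco products; years in business 23 ≤ 24; offers live music → General Business License required.
Rule 4: does not sell goods at retail; sells tobacco products → Retail Authorization not required.
Rule 5: years in business 23 ≤ 27; is a worker-owned cooperative; occupies leased commercial space → Trade License not required.
Rule 6: Cooperative Permit is required → Municipal Permit also required.
Rule 7: is a worker-owned cooperative; years in business 23 < 26 → Cooperative License required.
Rule 8: is a worker-owned cooperative → Cooperative Permit required.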